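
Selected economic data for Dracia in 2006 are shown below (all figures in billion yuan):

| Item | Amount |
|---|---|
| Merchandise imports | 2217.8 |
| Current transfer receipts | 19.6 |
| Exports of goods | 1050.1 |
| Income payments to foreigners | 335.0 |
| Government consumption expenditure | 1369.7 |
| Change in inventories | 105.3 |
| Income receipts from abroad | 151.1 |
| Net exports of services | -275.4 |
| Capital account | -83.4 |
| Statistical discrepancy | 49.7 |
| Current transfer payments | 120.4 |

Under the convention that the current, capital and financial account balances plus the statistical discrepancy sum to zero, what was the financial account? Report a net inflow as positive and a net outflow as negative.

Goods balance = 1050.1 - 2217.8 = -1167.7
Services balance = -275.4
Trade balance (goods + services) = -1167.7 + (-275.4) = -1443.1
Net primary income = 151.1 - 335.0 = -183.9
Net secondary income = 19.6 - 120.4 = -100.8
Current account = -1443.1 + (-183.9) + (-100.8) = -1727.8
Financial account = -(-1727.8 + (-83.4) + 49.7) = 1761.5

1761.5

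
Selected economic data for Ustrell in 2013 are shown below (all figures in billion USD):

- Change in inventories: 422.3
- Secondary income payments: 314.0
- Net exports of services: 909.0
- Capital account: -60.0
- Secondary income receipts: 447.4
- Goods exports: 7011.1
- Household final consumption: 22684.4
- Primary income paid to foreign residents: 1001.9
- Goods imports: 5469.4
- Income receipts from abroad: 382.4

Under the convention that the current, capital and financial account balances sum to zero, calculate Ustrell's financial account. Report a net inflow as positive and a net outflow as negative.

Goods balance = 7011.1 - 5469.4 = 1541.7
Services balance = 909.0
Trade balance (goods + services) = 1541.7 + 909.0 = 2450.7
Net primary income = 382.4 - 1001.9 = -619.5
Net secondary income = 447.4 - 314.0 = 133.4
Current account = 2450.7 + (-619.5) + 133.4 = 1964.6
Financial account = -(1964.6 + (-60.0)) = -1904.6

-1904.6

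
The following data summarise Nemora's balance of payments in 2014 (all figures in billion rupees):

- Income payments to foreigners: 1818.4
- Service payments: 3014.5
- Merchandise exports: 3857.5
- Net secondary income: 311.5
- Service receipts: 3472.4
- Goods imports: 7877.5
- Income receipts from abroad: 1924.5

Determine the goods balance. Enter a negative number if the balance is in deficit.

-4020.0

Goods balance = 3857.5 - 7877.5 = -4020.0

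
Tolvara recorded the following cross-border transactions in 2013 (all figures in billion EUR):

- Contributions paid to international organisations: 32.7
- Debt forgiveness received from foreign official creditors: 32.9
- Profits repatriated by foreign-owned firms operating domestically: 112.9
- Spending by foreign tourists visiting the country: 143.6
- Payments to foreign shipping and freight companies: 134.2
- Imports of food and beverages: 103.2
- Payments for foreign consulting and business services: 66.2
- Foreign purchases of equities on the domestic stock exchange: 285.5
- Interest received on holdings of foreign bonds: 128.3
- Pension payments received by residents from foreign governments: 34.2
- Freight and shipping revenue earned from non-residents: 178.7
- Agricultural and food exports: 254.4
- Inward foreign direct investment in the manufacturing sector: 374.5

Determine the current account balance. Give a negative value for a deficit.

Goods: 254.4 - 103.2 = 151.2
Services: 143.6 + 178.7 - 66.2 - 134.2 = 121.9
Primary income: -112.9 + 128.3 = 15.4
Secondary income: 34.2 - 32.7 = 1.5
Current account = 151.2 + 121.9 + 15.4 + 1.5 = 290.0
(Excluded from the current account — capital account: debt forgiveness received from foreign official creditors 32.9; financial account: foreign purchases of equities on the domestic stock exchange 285.5, inward foreign direct investment in the manufacturing sector 374.5.)

290.0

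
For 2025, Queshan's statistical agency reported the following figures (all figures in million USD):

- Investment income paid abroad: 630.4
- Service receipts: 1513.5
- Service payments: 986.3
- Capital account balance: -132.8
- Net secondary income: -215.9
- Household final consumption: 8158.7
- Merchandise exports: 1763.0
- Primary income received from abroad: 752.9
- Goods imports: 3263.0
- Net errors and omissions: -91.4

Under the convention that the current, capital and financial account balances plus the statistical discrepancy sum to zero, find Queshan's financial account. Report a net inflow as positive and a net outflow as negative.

Goods balance = 1763.0 - 3263.0 = -1500.0
Services balance = 1513.5 - 986.3 = 527.2
Trade balance (goods + services) = -1500.0 + 527.2 = -972.8
Net primary income = 752.9 - 630.4 = 122.5
Net secondary income = -215.9
Current account = -972.8 + 122.5 + (-215.9) = -1066.2
Financial account = -(-1066.2 + (-132.8) + (-91.4)) = 1290.4

1290.4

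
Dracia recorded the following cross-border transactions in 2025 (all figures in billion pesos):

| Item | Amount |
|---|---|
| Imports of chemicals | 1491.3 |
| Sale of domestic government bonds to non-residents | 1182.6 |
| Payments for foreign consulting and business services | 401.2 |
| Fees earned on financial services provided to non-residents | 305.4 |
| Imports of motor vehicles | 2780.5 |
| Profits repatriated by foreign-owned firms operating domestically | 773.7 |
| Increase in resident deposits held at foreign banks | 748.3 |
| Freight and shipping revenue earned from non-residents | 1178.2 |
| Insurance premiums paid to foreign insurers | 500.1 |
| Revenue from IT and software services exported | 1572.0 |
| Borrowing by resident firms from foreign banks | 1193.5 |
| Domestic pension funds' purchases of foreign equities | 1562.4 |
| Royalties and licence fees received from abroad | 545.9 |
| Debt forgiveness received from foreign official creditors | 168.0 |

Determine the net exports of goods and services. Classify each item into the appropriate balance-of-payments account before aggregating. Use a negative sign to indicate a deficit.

Goods: -2780.5 - 1491.3 = -4271.8
Services: 545.9 - 401.2 + 305.4 + 1178.2 + 1572.0 - 500.1 = 2700.2
Trade balance = -4271.8 + 2700.2 = -1571.6
(Excluded from the trade balance — financial account: sale of domestic government bonds to non-residents 1182.6, increase in resident deposits held at foreign banks 748.3, borrowing by resident firms from foreign banks 1193.5, domestic pension funds' purchases of foreign equities 1562.4; primary income: profits repatriated by foreign-owned firms operating domestically 773.7; capital account: debt forgiveness received from foreign official creditors 168.0.)

-1571.6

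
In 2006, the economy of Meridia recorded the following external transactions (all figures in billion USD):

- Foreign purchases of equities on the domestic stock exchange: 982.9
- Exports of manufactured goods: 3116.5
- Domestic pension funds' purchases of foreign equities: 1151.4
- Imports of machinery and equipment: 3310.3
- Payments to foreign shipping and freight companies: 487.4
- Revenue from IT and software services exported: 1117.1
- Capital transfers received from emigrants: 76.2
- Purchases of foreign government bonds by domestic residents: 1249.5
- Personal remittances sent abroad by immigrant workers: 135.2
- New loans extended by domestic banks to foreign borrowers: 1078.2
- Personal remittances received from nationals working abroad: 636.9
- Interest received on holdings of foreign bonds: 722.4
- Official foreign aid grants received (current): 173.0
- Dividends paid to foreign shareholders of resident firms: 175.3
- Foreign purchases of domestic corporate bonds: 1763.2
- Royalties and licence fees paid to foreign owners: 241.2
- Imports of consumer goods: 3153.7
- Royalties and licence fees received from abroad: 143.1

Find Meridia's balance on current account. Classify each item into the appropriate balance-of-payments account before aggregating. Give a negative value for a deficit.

-1594.1

Goods: 3116.5 - 3310.3 - 3153.7 = -3347.5
Services: 143.1 - 241.2 - 487.4 + 1117.1 = 531.6
Primary income: -175.3 + 722.4 = 547.1
Secondary income: -135.2 + 636.9 + 173.0 = 674.7
Current account = (-3347.5) + 531.6 + 547.1 + 674.7 = -1594.1
(Excluded from the current account — financial account: foreign purchases of equities on the domestic stock exchange 982.9, domestic pension funds' purchases of foreign equities 1151.4, purchases of foreign government bonds by domestic residents 1249.5, new loans extended by domestic banks to foreign borrowers 1078.2, foreign purchases of domestic corporate bonds 1763.2; capital account: capital transfers received from emigrants 76.2.)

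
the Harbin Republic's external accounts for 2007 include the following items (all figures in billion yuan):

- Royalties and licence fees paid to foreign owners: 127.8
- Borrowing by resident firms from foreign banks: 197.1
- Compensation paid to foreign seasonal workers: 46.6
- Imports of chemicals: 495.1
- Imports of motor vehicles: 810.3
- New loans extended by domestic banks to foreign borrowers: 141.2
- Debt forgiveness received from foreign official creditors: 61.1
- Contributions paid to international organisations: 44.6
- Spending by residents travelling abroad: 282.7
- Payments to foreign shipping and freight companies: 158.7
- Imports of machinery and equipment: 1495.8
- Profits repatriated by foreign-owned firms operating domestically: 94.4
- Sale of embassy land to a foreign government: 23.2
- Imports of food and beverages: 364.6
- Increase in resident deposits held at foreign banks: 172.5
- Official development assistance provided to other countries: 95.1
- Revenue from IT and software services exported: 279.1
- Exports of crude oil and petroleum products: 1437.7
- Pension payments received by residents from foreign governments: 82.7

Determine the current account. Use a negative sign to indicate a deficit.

-2216.2

Goods: -364.6 - 1495.8 + 1437.7 - 495.1 - 810.3 = -1728.1
Services: -127.8 - 282.7 + 279.1 - 158.7 = -290.1
Primary income: -46.6 - 94.4 = -141.0
Secondary income: -44.6 - 95.1 + 82.7 = -57.0
Current account = (-1728.1) + (-290.1) + (-141.0) + (-57.0) = -2216.2
(Excluded from the current account — financial account: borrowing by resident firms from foreign banks 197.1, new loans extended by domestic banks to foreign borrowers 141.2, increase in resident deposits held at foreign banks 172.5; capital account: debt forgiveness received from foreign official creditors 61.1, sale of embassy land to a foreign government 23.2.)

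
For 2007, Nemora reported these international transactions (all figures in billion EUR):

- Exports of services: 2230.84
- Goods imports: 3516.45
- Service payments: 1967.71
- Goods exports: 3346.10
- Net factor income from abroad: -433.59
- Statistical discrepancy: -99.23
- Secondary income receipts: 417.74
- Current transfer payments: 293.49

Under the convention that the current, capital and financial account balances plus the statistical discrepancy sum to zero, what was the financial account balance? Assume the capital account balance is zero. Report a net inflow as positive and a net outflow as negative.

315.79

Goods balance = 3346.10 - 3516.45 = -170.35
Services balance = 2230.84 - 1967.71 = 263.13
Trade balance (goods + services) = -170.35 + 263.13 = 92.78
Net primary income = -433.59
Net secondary income = 417.74 - 293.49 = 124.25
Current account = 92.78 + (-433.59) + 124.25 = -216.56
Financial account = -(-216.56 + (-99.23)) = 315.79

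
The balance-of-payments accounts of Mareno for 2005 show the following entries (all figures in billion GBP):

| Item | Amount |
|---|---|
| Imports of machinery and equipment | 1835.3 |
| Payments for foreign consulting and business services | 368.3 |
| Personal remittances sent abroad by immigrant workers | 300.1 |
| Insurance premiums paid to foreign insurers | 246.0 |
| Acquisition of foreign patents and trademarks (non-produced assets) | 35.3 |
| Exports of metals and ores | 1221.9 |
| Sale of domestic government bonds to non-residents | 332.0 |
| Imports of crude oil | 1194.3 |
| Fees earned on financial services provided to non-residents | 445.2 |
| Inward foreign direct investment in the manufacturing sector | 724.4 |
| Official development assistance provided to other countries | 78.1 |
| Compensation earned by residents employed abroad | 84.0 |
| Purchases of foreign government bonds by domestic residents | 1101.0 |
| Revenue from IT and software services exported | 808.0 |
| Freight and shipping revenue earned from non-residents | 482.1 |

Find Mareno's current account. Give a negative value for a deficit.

Goods: -1194.3 + 1221.9 - 1835.3 = -1807.7
Services: 445.2 + 808.0 - 246.0 + 482.1 - 368.3 = 1121.0
Primary income: 84.0
Secondary income: -300.1 - 78.1 = -378.2
Current account = (-1807.7) + 1121.0 + 84.0 + (-378.2) = -980.9
(Excluded from the current account — capital account: acquisition of foreign patents and trademarks (non-produced assets) 35.3; financial account: sale of domestic government bonds to non-residents 332.0, inward foreign direct investment in the manufacturing sector 724.4, purchases of foreign government bonds by domestic residents 1101.0.)

-980.9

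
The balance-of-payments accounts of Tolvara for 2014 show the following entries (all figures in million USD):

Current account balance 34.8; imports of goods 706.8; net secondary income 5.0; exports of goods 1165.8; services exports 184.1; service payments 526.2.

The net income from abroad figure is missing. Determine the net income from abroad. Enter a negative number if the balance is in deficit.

-87.1

Current account = goods balance + services balance + net primary income + net secondary income
Sum of the known components = 121.9
Net income from abroad = CA - (known components) = 34.8 - 121.9 = -87.1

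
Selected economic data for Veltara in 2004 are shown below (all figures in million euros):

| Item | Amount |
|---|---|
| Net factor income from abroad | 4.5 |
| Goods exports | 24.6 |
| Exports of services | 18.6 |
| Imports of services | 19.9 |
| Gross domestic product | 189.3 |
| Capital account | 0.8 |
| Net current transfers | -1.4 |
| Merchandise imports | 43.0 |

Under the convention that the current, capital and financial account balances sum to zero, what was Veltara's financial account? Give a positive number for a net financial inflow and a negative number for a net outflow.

Goods balance = 24.6 - 43.0 = -18.4
Services balance = 18.6 - 19.9 = -1.3
Trade balance (goods + services) = -18.4 + (-1.3) = -19.7
Net primary income = 4.5
Net secondary income = -1.4
Current account = -19.7 + 4.5 + (-1.4) = -16.6
Financial account = -(-16.6 + 0.8) = 15.8

15.8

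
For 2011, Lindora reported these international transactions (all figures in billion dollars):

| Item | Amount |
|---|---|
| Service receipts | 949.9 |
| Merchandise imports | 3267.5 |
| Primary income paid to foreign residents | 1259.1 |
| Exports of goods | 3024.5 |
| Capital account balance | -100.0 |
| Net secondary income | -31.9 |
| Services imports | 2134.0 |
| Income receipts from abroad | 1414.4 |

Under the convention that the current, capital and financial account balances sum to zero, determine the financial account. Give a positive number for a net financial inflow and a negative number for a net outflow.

Goods balance = 3024.5 - 3267.5 = -243.0
Services balance = 949.9 - 2134.0 = -1184.1
Trade balance (goods + services) = -243.0 + (-1184.1) = -1427.1
Net primary income = 1414.4 - 1259.1 = 155.3
Net secondary income = -31.9
Current account = -1427.1 + 155.3 + (-31.9) = -1303.7
Financial account = -(-1303.7 + (-100.0)) = 1403.7

1403.7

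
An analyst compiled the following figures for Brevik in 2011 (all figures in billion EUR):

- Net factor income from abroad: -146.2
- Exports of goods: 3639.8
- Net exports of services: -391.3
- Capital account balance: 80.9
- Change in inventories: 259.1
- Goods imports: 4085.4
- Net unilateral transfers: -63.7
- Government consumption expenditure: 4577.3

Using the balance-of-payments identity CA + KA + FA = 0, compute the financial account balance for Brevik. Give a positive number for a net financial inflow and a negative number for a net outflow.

Goods balance = 3639.8 - 4085.4 = -445.6
Services balance = -391.3
Trade balance (goods + services) = -445.6 + (-391.3) = -836.9
Net primary income = -146.2
Net secondary income = -63.7
Current account = -836.9 + (-146.2) + (-63.7) = -1046.8
Financial account = -(-1046.8 + 80.9) = 965.9

965.9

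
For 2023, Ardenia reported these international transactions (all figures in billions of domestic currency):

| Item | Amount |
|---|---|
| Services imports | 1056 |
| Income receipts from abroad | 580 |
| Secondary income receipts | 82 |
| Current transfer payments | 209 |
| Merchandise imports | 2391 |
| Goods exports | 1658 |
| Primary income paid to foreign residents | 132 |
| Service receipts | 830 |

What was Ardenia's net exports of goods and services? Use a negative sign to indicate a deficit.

-959

Goods balance = 1658 - 2391 = -733
Services balance = 830 - 1056 = -226
Trade balance (goods + services) = -733 + (-226) = -959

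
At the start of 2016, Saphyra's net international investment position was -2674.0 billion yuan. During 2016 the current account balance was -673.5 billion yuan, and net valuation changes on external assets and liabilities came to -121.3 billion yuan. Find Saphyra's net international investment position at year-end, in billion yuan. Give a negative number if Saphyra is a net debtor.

Change in NIIP = current account + net valuation change = -673.5 + (-121.3) = -794.8
End-of-year NIIP = -2674.0 + (-794.8) = -3468.8

-3468.8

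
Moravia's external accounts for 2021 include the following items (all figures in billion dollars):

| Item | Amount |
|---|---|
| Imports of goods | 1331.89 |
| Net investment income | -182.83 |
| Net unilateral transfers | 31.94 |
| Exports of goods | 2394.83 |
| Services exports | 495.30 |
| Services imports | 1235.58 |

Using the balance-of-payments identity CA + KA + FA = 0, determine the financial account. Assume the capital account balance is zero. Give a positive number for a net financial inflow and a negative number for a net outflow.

-171.77

Goods balance = 2394.83 - 1331.89 = 1062.94
Services balance = 495.30 - 1235.58 = -740.28
Trade balance (goods + services) = 1062.94 + (-740.28) = 322.66
Net primary income = -182.83
Net secondary income = 31.94
Current account = 322.66 + (-182.83) + 31.94 = 171.77
Financial account = -(171.77) = -171.77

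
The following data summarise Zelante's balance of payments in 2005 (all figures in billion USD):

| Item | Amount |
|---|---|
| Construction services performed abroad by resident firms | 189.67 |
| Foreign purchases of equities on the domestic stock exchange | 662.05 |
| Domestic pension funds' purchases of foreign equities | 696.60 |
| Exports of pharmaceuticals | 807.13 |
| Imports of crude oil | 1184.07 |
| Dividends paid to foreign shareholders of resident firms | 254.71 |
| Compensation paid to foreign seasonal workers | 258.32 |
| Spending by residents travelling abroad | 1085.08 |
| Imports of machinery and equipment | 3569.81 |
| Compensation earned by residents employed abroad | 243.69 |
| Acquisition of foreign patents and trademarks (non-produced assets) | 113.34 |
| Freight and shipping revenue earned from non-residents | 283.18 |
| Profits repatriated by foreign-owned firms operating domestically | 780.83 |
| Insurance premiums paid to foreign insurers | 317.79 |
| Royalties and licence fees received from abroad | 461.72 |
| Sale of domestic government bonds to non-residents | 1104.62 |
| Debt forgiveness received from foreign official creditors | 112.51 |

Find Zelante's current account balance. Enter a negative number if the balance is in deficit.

-5465.22

Goods: -1184.07 + 807.13 - 3569.81 = -3946.75
Services: 189.67 - 1085.08 + 461.72 - 317.79 + 283.18 = -468.30
Primary income: -258.32 - 780.83 + 243.69 - 254.71 = -1050.17
Current account = (-3946.75) + (-468.30) + (-1050.17) = -5465.22
(Excluded from the current account — financial account: foreign purchases of equities on the domestic stock exchange 662.05, domestic pension funds' purchases of foreign equities 696.60, sale of domestic government bonds to non-residents 1104.62; capital account: acquisition of foreign patents and trademarks (non-produced assets) 113.34, debt forgiveness received from foreign official creditors 112.51.)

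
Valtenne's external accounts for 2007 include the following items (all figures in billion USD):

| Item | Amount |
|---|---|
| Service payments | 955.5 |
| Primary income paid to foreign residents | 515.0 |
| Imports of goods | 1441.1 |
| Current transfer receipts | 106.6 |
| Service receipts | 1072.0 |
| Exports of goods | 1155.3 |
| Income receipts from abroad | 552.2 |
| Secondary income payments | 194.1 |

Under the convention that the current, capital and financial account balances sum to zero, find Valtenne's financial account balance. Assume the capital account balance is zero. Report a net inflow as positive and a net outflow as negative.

Goods balance = 1155.3 - 1441.1 = -285.8
Services balance = 1072.0 - 955.5 = 116.5
Trade balance (goods + services) = -285.8 + 116.5 = -169.3
Net primary income = 552.2 - 515.0 = 37.2
Net secondary income = 106.6 - 194.1 = -87.5
Current account = -169.3 + 37.2 + (-87.5) = -219.6
Financial account = -(-219.6) = 219.6

219.6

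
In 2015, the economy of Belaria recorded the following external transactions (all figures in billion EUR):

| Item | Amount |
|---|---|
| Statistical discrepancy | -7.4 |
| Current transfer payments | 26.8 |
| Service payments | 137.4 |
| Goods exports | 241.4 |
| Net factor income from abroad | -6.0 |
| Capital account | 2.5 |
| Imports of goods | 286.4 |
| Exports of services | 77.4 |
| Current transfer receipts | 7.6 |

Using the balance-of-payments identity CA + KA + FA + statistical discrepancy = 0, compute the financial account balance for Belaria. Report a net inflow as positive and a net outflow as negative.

135.1

Goods balance = 241.4 - 286.4 = -45.0
Services balance = 77.4 - 137.4 = -60.0
Trade balance (goods + services) = -45.0 + (-60.0) = -105.0
Net primary income = -6.0
Net secondary income = 7.6 - 26.8 = -19.2
Current account = -105.0 + (-6.0) + (-19.2) = -130.2
Financial account = -(-130.2 + 2.5 + (-7.4)) = 135.1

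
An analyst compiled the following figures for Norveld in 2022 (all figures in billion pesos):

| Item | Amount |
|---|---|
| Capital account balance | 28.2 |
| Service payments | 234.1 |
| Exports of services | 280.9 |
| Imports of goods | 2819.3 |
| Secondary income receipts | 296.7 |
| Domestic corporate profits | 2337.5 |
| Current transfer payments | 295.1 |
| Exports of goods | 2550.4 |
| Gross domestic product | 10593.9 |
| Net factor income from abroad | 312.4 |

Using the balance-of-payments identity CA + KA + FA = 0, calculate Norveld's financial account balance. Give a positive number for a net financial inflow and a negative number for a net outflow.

Goods balance = 2550.4 - 2819.3 = -268.9
Services balance = 280.9 - 234.1 = 46.8
Trade balance (goods + services) = -268.9 + 46.8 = -222.1
Net primary income = 312.4
Net secondary income = 296.7 - 295.1 = 1.6
Current account = -222.1 + 312.4 + 1.6 = 91.9
Financial account = -(91.9 + 28.2) = -120.1

-120.1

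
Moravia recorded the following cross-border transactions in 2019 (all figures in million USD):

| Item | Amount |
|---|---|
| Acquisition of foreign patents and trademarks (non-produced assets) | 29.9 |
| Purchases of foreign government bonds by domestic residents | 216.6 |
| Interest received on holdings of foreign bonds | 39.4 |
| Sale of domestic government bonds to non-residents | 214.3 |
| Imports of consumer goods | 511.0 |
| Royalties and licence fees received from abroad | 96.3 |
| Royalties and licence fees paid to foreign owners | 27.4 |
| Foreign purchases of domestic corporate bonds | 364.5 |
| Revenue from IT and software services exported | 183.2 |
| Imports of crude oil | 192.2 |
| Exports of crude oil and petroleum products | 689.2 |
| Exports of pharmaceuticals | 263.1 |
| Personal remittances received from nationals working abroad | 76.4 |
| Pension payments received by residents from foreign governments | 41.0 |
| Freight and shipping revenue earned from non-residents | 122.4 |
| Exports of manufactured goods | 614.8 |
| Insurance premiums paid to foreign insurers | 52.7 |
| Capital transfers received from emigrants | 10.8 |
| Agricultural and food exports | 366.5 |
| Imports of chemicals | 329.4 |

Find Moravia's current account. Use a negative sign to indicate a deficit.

1379.6

Goods: -511.0 + 263.1 + 689.2 + 614.8 - 329.4 - 192.2 + 366.5 = 901.0
Services: 96.3 - 52.7 + 122.4 + 183.2 - 27.4 = 321.8
Primary income: 39.4
Secondary income: 76.4 + 41.0 = 117.4
Current account = 901.0 + 321.8 + 39.4 + 117.4 = 1379.6
(Excluded from the current account — capital account: acquisition of foreign patents and trademarks (non-produced assets) 29.9, capital transfers received from emigrants 10.8; financial account: purchases of foreign government bonds by domestic residents 216.6, sale of domestic government bonds to non-residents 214.3, foreign purchases of domestic corporate bonds 364.5.)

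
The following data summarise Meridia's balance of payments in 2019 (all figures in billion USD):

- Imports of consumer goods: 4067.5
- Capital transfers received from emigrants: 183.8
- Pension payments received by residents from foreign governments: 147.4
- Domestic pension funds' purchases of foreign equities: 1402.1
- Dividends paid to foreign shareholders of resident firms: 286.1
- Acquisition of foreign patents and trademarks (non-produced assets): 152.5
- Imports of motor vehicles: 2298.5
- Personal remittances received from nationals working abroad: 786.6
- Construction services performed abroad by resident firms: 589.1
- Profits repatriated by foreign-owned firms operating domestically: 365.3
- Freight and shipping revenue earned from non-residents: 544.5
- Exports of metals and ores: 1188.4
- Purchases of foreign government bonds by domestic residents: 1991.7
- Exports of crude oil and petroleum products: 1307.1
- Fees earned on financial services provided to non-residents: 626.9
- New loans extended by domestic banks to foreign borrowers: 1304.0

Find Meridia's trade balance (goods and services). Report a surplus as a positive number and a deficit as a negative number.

Goods: -4067.5 - 2298.5 + 1188.4 + 1307.1 = -3870.5
Services: 626.9 + 589.1 + 544.5 = 1760.5
Trade balance = -3870.5 + 1760.5 = -2110.0
(Excluded from the trade balance — capital account: capital transfers received from emigrants 183.8, acquisition of foreign patents and trademarks (non-produced assets) 152.5; secondary income: pension payments received by residents from foreign governments 147.4, personal remittances received from nationals working abroad 786.6; financial account: domestic pension funds' purchases of foreign equities 1402.1, purchases of foreign government bonds by domestic residents 1991.7, new loans extended by domestic banks to foreign borrowers 1304.0; primary income: dividends paid to foreign shareholders of resident firms 286.1, profits repatriated by foreign-owned firms operating domestically 365.3.)

-2110.0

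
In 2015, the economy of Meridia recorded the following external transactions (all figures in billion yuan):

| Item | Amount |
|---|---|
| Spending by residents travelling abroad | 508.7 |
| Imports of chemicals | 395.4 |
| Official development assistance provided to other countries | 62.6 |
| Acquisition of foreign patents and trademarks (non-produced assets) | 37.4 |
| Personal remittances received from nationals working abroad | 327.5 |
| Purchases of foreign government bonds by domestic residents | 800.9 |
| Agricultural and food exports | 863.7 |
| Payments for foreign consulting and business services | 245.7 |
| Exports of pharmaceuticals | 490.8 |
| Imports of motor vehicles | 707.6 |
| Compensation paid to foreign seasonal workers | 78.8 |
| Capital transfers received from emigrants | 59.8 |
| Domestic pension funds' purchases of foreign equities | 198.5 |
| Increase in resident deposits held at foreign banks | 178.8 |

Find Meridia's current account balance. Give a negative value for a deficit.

-316.8

Goods: 490.8 - 395.4 + 863.7 - 707.6 = 251.5
Services: -245.7 - 508.7 = -754.4
Primary income: -78.8
Secondary income: -62.6 + 327.5 = 264.9
Current account = 251.5 + (-754.4) + (-78.8) + 264.9 = -316.8
(Excluded from the current account — capital account: acquisition of foreign patents and trademarks (non-produced assets) 37.4, capital transfers received from emigrants 59.8; financial account: purchases of foreign government bonds by domestic residents 800.9, domestic pension funds' purchases of foreign equities 198.5, increase in resident deposits held at foreign banks 178.8.)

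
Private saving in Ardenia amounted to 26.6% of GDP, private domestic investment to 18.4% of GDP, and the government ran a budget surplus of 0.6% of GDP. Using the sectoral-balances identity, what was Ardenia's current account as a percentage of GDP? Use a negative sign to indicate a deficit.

8.8

By the sectoral-balances identity, CA = (S_private - I) + (T - G).
Private balance = 26.6 - 18.4 = 8.2
Government balance (T - G) = 0.6
CA = 8.2 + 0.6 = 8.8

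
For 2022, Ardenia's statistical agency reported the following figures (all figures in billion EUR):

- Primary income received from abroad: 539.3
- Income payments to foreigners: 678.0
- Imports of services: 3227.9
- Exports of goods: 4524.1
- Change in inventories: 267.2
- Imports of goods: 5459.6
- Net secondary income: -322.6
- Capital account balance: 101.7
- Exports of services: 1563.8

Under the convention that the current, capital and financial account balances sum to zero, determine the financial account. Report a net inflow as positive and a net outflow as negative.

Goods balance = 4524.1 - 5459.6 = -935.5
Services balance = 1563.8 - 3227.9 = -1664.1
Trade balance (goods + services) = -935.5 + (-1664.1) = -2599.6
Net primary income = 539.3 - 678.0 = -138.7
Net secondary income = -322.6
Current account = -2599.6 + (-138.7) + (-322.6) = -3060.9
Financial account = -(-3060.9 + 101.7) = 2959.2

2959.2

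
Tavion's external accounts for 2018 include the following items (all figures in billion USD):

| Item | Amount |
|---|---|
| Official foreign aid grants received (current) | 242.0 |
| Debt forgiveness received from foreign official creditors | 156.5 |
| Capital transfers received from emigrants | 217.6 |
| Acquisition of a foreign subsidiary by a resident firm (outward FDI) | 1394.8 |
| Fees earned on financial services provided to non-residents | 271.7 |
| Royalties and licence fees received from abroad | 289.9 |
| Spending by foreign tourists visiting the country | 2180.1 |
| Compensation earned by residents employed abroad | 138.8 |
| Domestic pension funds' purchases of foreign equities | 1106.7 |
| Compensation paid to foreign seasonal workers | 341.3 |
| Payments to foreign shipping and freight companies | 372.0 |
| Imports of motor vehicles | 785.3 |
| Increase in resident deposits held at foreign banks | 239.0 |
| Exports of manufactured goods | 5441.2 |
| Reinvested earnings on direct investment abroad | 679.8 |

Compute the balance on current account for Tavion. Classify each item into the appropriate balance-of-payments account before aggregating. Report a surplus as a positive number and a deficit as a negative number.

Goods: -785.3 + 5441.2 = 4655.9
Services: 271.7 - 372.0 + 289.9 + 2180.1 = 2369.7
Primary income: 679.8 + 138.8 - 341.3 = 477.3
Secondary income: 242.0
Current account = 4655.9 + 2369.7 + 477.3 + 242.0 = 7744.9
(Excluded from the current account — capital account: debt forgiveness received from foreign official creditors 156.5, capital transfers received from emigrants 217.6; financial account: acquisition of a foreign subsidiary by a resident firm (outward FDI) 1394.8, domestic pension funds' purchases of foreign equities 1106.7, increase in resident deposits held at foreign banks 239.0.)

7744.9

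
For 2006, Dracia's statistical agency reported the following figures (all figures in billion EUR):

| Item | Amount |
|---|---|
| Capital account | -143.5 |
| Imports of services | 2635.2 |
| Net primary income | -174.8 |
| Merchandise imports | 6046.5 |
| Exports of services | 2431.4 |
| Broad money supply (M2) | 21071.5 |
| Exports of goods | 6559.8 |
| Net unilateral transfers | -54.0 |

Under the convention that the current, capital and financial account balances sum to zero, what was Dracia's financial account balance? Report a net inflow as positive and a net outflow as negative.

62.8

Goods balance = 6559.8 - 6046.5 = 513.3
Services balance = 2431.4 - 2635.2 = -203.8
Trade balance (goods + services) = 513.3 + (-203.8) = 309.5
Net primary income = -174.8
Net secondary income = -54.0
Current account = 309.5 + (-174.8) + (-54.0) = 80.7
Financial account = -(80.7 + (-143.5)) = 62.8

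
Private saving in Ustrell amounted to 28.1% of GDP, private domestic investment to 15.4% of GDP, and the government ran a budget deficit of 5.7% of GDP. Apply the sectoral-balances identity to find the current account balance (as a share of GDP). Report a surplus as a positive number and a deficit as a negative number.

7.0

By the sectoral-balances identity, CA = (S_private - I) + (T - G).
Private balance = 28.1 - 15.4 = 12.7
Government balance (T - G) = -5.7
CA = 12.7 + (-5.7) = 7.0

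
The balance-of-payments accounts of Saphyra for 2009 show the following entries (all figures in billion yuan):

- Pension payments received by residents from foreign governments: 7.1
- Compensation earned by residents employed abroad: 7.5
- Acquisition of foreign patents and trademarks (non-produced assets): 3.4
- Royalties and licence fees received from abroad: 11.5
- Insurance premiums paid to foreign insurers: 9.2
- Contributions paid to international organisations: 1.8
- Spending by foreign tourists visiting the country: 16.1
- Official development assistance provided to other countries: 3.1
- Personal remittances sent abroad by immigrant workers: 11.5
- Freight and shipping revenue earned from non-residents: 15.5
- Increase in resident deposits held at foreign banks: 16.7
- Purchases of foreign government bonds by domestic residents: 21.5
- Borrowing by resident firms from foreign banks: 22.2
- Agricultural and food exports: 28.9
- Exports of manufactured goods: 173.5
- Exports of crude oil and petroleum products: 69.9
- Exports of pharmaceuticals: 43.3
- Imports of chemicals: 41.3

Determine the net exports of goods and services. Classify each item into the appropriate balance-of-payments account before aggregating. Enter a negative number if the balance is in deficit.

Goods: 43.3 + 173.5 - 41.3 + 69.9 + 28.9 = 274.3
Services: 15.5 - 9.2 + 16.1 + 11.5 = 33.9
Trade balance = 274.3 + 33.9 = 308.2
(Excluded from the trade balance — secondary income: pension payments received by residents from foreign governments 7.1, contributions paid to international organisations 1.8, official development assistance provided to other countries 3.1, personal remittances sent abroad by immigrant workers 11.5; primary income: compensation earned by residents employed abroad 7.5; capital account: acquisition of foreign patents and trademarks (non-produced assets) 3.4; financial account: increase in resident deposits held at foreign banks 16.7, purchases of foreign government bonds by domestic residents 21.5, borrowing by resident firms from foreign banks 22.2.)

308.2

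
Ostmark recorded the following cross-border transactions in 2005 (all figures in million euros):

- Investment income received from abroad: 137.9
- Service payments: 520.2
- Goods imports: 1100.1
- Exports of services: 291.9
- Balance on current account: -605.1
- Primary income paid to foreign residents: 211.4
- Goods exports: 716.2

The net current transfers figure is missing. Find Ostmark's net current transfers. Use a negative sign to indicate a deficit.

80.6

Current account = goods balance + services balance + net primary income + net secondary income
Sum of the known components = -685.7
Net current transfers = CA - (known components) = -605.1 - (-685.7) = 80.6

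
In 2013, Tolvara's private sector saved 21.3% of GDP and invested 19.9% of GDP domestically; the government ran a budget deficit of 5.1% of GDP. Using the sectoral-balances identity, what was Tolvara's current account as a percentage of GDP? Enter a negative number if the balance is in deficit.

By the sectoral-balances identity, CA = (S_private - I) + (T - G).
Private balance = 21.3 - 19.9 = 1.4
Government balance (T - G) = -5.1
CA = 1.4 + (-5.1) = -3.7

-3.7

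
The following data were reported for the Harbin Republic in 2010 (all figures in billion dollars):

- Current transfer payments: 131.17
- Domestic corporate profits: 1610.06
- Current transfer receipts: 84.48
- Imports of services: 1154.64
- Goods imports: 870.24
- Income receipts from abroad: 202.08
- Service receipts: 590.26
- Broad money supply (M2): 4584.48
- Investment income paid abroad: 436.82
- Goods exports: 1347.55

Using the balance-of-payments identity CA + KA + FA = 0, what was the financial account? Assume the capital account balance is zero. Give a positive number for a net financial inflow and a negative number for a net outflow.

368.50

Goods balance = 1347.55 - 870.24 = 477.31
Services balance = 590.26 - 1154.64 = -564.38
Trade balance (goods + services) = 477.31 + (-564.38) = -87.07
Net primary income = 202.08 - 436.82 = -234.74
Net secondary income = 84.48 - 131.17 = -46.69
Current account = -87.07 + (-234.74) + (-46.69) = -368.50
Financial account = -(-368.50) = 368.50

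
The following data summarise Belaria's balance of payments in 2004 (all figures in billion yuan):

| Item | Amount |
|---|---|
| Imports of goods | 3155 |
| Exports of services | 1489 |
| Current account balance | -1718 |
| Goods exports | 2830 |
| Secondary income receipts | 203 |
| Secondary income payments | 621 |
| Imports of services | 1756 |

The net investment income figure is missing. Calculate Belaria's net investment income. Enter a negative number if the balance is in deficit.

Current account = goods balance + services balance + net primary income + net secondary income
Sum of the known components = -1010
Net investment income = CA - (known components) = -1718 - (-1010) = -708

-708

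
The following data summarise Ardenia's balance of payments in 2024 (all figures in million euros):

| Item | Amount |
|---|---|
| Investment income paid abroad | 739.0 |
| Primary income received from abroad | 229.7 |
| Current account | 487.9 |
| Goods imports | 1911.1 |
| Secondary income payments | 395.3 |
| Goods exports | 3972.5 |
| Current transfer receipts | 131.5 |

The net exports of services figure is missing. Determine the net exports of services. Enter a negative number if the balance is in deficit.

Current account = goods balance + services balance + net primary income + net secondary income
Sum of the known components = 1288.3
Net exports of services = CA - (known components) = 487.9 - 1288.3 = -800.4

-800.4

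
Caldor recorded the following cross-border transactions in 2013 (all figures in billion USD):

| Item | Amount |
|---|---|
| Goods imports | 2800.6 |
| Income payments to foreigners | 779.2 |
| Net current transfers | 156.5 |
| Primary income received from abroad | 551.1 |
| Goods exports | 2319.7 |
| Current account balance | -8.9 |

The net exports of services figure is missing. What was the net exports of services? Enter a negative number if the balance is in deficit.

543.6

Current account = goods balance + services balance + net primary income + net secondary income
Sum of the known components = -552.5
Net exports of services = CA - (known components) = -8.9 - (-552.5) = 543.6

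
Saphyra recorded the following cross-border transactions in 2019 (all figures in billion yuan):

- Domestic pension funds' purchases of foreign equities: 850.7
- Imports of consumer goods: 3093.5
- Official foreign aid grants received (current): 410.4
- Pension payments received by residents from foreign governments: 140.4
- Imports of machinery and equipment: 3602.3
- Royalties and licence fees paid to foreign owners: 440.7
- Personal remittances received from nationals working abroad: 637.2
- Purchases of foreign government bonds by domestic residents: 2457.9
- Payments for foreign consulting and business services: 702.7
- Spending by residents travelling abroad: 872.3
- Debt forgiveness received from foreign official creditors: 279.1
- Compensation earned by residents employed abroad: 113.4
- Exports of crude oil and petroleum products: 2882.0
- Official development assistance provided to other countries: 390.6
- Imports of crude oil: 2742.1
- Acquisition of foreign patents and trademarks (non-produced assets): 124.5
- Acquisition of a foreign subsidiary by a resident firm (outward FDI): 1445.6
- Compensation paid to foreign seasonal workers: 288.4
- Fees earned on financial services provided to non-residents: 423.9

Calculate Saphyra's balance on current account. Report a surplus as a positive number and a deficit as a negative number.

-7525.3

Goods: 2882.0 - 2742.1 - 3093.5 - 3602.3 = -6555.9
Services: 423.9 - 440.7 - 872.3 - 702.7 = -1591.8
Primary income: 113.4 - 288.4 = -175.0
Secondary income: -390.6 + 410.4 + 140.4 + 637.2 = 797.4
Current account = (-6555.9) + (-1591.8) + (-175.0) + 797.4 = -7525.3
(Excluded from the current account — financial account: domestic pension funds' purchases of foreign equities 850.7, purchases of foreign government bonds by domestic residents 2457.9, acquisition of a foreign subsidiary by a resident firm (outward FDI) 1445.6; capital account: debt forgiveness received from foreign official creditors 279.1, acquisition of foreign patents and trademarks (non-produced assets) 124.5.)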